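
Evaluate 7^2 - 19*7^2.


x^2 - d*y^2
= 7^2 - 19*7^2
= 49 - 931
= -882

-882


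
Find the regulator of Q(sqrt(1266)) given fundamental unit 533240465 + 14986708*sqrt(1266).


epsilon = 533240465 + 14986708*sqrt(1266)
= 1.0665e+09
R = ln(1.0665e+09)
= 20.7876

20.7876


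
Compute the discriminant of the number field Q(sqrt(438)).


For K = Q(sqrt(d)) with d squarefree: disc(K) = d if d = 1 mod 4, and disc(K) = 4d if d = 2 or 3 mod 4.
Here d = 438, and d mod 4 = 2.
d = 2 mod 4, not 1 (O_K = Z[sqrt(d)]), so disc(K) = 4d = 4 * (438) = 1752

1752


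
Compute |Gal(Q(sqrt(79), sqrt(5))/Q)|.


The 2 square roots of distinct primes are multiplicatively independent over Q,
so [K:Q] = 2^2 and Gal(K/Q) is isomorphic to (Z/2Z)^2.
|Gal| = 2^2 = 4

4


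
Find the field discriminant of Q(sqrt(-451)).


For K = Q(sqrt(d)) with d squarefree: disc(K) = d if d = 1 mod 4, and disc(K) = 4d if d = 2 or 3 mod 4.
Here d = -451, and d mod 4 = 1.
d = 1 mod 4 (O_K = Z[(1+sqrt(d))/2]), so disc(K) = d = -451

-451


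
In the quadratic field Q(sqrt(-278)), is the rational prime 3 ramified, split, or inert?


K = Q(sqrt(-278)). Since d mod 4 = 2, disc(K) = -1112.
Check p | disc: -1112 mod 3 = 1.
p does not divide disc. Compute Legendre symbol (d/p):
1^((3-1)/2) mod 3 = 1
(d/p) = 1, so p splits: (p) = P*P' with e=1, f=1, g=2.
Therefore p is split.

split


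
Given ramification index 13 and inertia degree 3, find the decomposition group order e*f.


|D_P| = e * f
= 13 * 3
= 39

39


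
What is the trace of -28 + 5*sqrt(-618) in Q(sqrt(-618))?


Tr(a + b*sqrt(d)) = (a + b*sqrt(d)) + (a - b*sqrt(d)) = 2a
= 2 * (-28)
= -56

-56


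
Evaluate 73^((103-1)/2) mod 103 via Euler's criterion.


p = 103 is prime and the exponent is (p-1)/2 = 51, so by Euler's criterion 73^51 = (73/103) = +1 or -1 mod 103.
Compute by square-and-multiply:
  51 = 32 + 16 + 2 + 1 (binary 110011)
  Repeated squaring mod 103: 73^1 = 73, 73^2 = 76, 73^4 = 8, 73^8 = 64, 73^16 = 79, 73^32 = 61
  73^51 = 73^32 * 73^16 * 73^2 * 73^1 = 61 * 79 * 76 * 73 mod 103
    61 * 79 = 4819 = 81 mod 103
    81 * 76 = 6156 = 79 mod 103
    79 * 73 = 5767 = 102 mod 103
  73^51 = 102 mod 103
Result 102 = p - 1 = -1 mod 103: 73 is a quadratic non-residue mod 103. As a residue in [0, p-1] the value is 102.
73^51 mod 103 = 102

102


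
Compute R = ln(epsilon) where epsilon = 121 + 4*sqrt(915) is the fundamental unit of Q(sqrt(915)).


epsilon = 121 + 4*sqrt(915)
= 241.9959
R = ln(241.9959)
= 5.4889

5.4889


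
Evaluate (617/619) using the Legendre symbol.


p = 619 is prime, so compute (617/619) with the reciprocity algorithm (Jacobi-symbol steps: pull out 2s via (2/n), flip via reciprocity, reduce):
  reciprocity: (617/619) -> +(619/617)
  reduce: (2/617)
  pull out 2: (2/617) = +1  (since 617 mod 8 = 1)
  (1/617) = 1
Product of signs = 1
(617/619) = 1

1


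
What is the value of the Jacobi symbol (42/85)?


Compute (42/85) via quadratic reciprocity:
  pull out 2: (2/85) = -1  (since 85 mod 8 = 5)
  reciprocity: (21/85) -> +(85/21)
  reduce: (1/21)
  (1/21) = 1
Product of signs = -1

-1


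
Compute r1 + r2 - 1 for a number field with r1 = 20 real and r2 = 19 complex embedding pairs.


By Dirichlet's unit theorem:
rank = r1 + r2 - 1
= 20 + 19 - 1
= 38

38


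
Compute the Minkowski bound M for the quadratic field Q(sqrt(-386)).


d = -386, d mod 4 = 2, so disc(K) = 4d = -1544; |disc(K)| = 1544
Imaginary quadratic field, so n = 2, s = r2 = 1, r1 = 0
M = (n!/n^n) * (4/pi)^s * sqrt(|disc(K)|) = (2!/2^2) * (4/pi)^1 * sqrt(1544)
= 0.5 * 1.273240 * 39.293765
= 25.0152

25.0152


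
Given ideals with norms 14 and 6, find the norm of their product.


N(IJ) = N(I) * N(J)
= 14 * 6
= 84

84


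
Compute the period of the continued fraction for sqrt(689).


Run the CF algorithm for sqrt(689).
a_0 = floor(sqrt(689)) = 26; set m_0=0, q_0=1.
Recurrence: m' = q*a - m,  q' = (d - m'^2)/q,  a' = floor((a_0 + m')/q').
  step 1: m=26, q=13, a=4
  step 2: m=26, q=1, a=52
a_2 = 2*a_0 = 52, so the period closes here.
sqrt(689) = [26; 4, 52]
Period length = 2

2


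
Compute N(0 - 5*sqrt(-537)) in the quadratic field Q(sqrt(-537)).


N(a + b*sqrt(d)) = a^2 - d*b^2
= (0)^2 - (-537)*(-5)^2
= 0 + 13425
= 13425

13425


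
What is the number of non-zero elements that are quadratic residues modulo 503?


For prime p, the number of non-zero quadratic residues is (p-1)/2.
= (503-1)/2
= 251

251


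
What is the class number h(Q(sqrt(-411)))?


K = Q(sqrt(-411)). d mod 4 = 1, so D = disc(K) = d = -411
h(K) equals the number of primitive reduced positive-definite forms (a, b, c) = a*x^2 + b*x*y + c*y^2 with b^2 - 4ac = D,
where reduced means |b| <= a <= c, with b >= 0 whenever |b| = a or a = c, and primitive means gcd(a, b, c) = 1.
Reduced forces 3a^2 <= |D| = 411, so 1 <= a <= 11; b must have the parity of D, and c = (b^2 - D)/(4a) must be an integer >= a.
Enumerate a = 1..11, b in [-a, a]:
  a=1: (1, 1, 103)  [1]
  a=2: none
  a=3: (3, 3, 35)  [1]
  a=4: none
  a=5: (5, -3, 21), (5, 3, 21)  [2]
  a=6: none
  a=7: (7, -3, 15), (7, 3, 15)  [2]
  a=8..11: none
Total reduced forms: 1 + 1 + 2 + 2 = 6
h = 6

6


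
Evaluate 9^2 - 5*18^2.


x^2 - d*y^2
= 9^2 - 5*18^2
= 81 - 1620
= -1539

-1539


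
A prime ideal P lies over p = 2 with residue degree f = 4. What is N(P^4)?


N(P^a) = p^(a*f)
= 2^(4*4)
= 2^16
= 65536

65536


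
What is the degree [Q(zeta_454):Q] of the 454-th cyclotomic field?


The degree equals Euler's totient phi(454).
454 = 2 * 227
phi(454) = 226

226


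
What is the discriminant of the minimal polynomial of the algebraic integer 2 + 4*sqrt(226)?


The element 2 + 4*sqrt(226) has minimal polynomial:
x^2 - 4*x - 3612
Discriminant = (-4)^2 - 4*(-3612)
= 16 + 14448
= 14464

14464


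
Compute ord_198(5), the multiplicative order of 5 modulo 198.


We want ord_198(5), the smallest k >= 1 with 5^k = 1 mod 198.
n = 198 = 2 * 3^2 * 11, phi(198) = 60; the order divides phi(n).
Divisors of 60: 1, 2, 3, 4, 5, 6, 10, 12, 15, 20, 30, 60
Repeated squaring mod 198: 5^1 = 5, 5^2 = 25, 5^4 = 31, 5^8 = 169, 5^16 = 49, 5^32 = 25
Test divisors in increasing order:
  k=1: 5^1 = 5 mod 198
  k=2: 5^2 = 25 mod 198
  k=3: 5^3 = 25 * 5 = 125 mod 198
  k=4: 5^4 = 31 mod 198
  k=5: 5^5 = 31 * 5 = 155 mod 198
  k=6: 5^6 = 31 * 25 = 181 mod 198
  k=10: 5^10 = 169 * 25 = 67 mod 198
  k=12: 5^12 = 169 * 31 = 91 mod 198
  k=15: 5^15 = 169 * 31 * 25 * 5 = 89 mod 198
  k=20: 5^20 = 49 * 31 = 133 mod 198
  k=30: 5^30 = 49 * 169 * 31 * 25 = 1 mod 198  <- first divisor giving 1
Order = 30

30


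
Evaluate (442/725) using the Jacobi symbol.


Compute (442/725) via quadratic reciprocity:
  pull out 2: (2/725) = -1  (since 725 mod 8 = 5)
  reciprocity: (221/725) -> +(725/221)
  reduce: (62/221)
  pull out 2: (2/221) = -1  (since 221 mod 8 = 5)
  reciprocity: (31/221) -> +(221/31)
  reduce: (4/31)
  pull out 2: (2/31) = +1  (since 31 mod 8 = 7)
  pull out 2: (2/31) = +1  (since 31 mod 8 = 7)
  (1/31) = 1
Product of signs = 1

1


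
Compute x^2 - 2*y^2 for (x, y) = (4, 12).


x^2 - d*y^2
= 4^2 - 2*12^2
= 16 - 288
= -272

-272


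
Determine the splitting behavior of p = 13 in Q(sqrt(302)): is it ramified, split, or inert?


K = Q(sqrt(302)). Since d mod 4 = 2, disc(K) = 1208.
Check p | disc: 1208 mod 13 = 12.
p does not divide disc. Compute Legendre symbol (d/p):
3^((13-1)/2) mod 13 = 1
(d/p) = 1, so p splits: (p) = P*P' with e=1, f=1, g=2.
Therefore p is split.

split


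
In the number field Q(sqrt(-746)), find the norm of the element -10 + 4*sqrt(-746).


N(a + b*sqrt(d)) = a^2 - d*b^2
= (-10)^2 - (-746)*(4)^2
= 100 + 11936
= 12036

12036


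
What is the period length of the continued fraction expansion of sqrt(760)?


Run the CF algorithm for sqrt(760).
a_0 = floor(sqrt(760)) = 27; set m_0=0, q_0=1.
Recurrence: m' = q*a - m,  q' = (d - m'^2)/q,  a' = floor((a_0 + m')/q').
  step 1: m=27, q=31, a=1
  step 2: m=4, q=24, a=1
  step 3: m=20, q=15, a=3
  step 4: m=25, q=9, a=5
  step 5: m=20, q=40, a=1
  step 6: m=20, q=9, a=5
  step 7: m=25, q=15, a=3
  step 8: m=20, q=24, a=1
  step 9: m=4, q=31, a=1
  step 10: m=27, q=1, a=54
a_10 = 2*a_0 = 54, so the period closes here.
sqrt(760) = [27; 1, 1, 3, 5, 1, 5, 3, 1, 1, 54]
Period length = 10

10


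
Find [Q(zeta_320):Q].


The degree equals Euler's totient phi(320).
320 = 2^6 * 5
phi(320) = 128

128


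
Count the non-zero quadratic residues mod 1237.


For prime p, the number of non-zero quadratic residues is (p-1)/2.
= (1237-1)/2
= 618

618


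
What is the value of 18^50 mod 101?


p = 101 is prime and the exponent is (p-1)/2 = 50, so by Euler's criterion 18^50 = (18/101) = +1 or -1 mod 101.
Compute by square-and-multiply:
  50 = 32 + 16 + 2 (binary 110010)
  Repeated squaring mod 101: 18^1 = 18, 18^2 = 21, 18^4 = 37, 18^8 = 56, 18^16 = 5, 18^32 = 25
  18^50 = 18^32 * 18^16 * 18^2 = 25 * 5 * 21 mod 101
    25 * 5 = 125 = 24 mod 101
    24 * 21 = 504 = 100 mod 101
  18^50 = 100 mod 101
Result 100 = p - 1 = -1 mod 101: 18 is a quadratic non-residue mod 101. As a residue in [0, p-1] the value is 100.
18^50 mod 101 = 100

100


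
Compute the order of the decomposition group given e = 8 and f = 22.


|D_P| = e * f
= 8 * 22
= 176

176


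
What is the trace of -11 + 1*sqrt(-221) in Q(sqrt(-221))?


Tr(a + b*sqrt(d)) = (a + b*sqrt(d)) + (a - b*sqrt(d)) = 2a
= 2 * (-11)
= -22

-22


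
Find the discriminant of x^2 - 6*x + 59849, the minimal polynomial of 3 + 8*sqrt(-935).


The element 3 + 8*sqrt(-935) has minimal polynomial:
x^2 - 6*x + 59849
Discriminant = (-6)^2 - 4*(59849)
= 36 - 239396
= -239360

-239360


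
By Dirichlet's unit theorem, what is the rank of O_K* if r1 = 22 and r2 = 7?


By Dirichlet's unit theorem:
rank = r1 + r2 - 1
= 22 + 7 - 1
= 28

28


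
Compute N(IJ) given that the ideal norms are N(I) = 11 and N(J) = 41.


N(IJ) = N(I) * N(J)
= 11 * 41
= 451

451


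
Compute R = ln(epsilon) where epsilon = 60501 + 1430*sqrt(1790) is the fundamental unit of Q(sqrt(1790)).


epsilon = 60501 + 1430*sqrt(1790)
= 121002.0000
R = ln(121002.0000)
= 11.7036

11.7036


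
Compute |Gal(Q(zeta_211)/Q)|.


|Gal(Q(zeta_211)/Q)| = phi(211)
= 210

210


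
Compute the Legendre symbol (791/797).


p = 797 is prime, so compute (791/797) with the reciprocity algorithm (Jacobi-symbol steps: pull out 2s via (2/n), flip via reciprocity, reduce):
  reciprocity: (791/797) -> +(797/791)
  reduce: (6/791)
  pull out 2: (2/791) = +1  (since 791 mod 8 = 7)
  reciprocity: (3/791) -> -(791/3)
  reduce: (2/3)
  pull out 2: (2/3) = -1  (since 3 mod 8 = 3)
  (1/3) = 1
Product of signs = 1
(791/797) = 1

1


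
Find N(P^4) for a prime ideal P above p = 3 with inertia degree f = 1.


N(P^a) = p^(a*f)
= 3^(4*1)
= 3^4
= 81

81


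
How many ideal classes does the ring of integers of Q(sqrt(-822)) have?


K = Q(sqrt(-822)). d mod 4 = 2, so D = disc(K) = 4d = -3288
h(K) equals the number of primitive reduced positive-definite forms (a, b, c) = a*x^2 + b*x*y + c*y^2 with b^2 - 4ac = D,
where reduced means |b| <= a <= c, with b >= 0 whenever |b| = a or a = c, and primitive means gcd(a, b, c) = 1.
Reduced forces 3a^2 <= |D| = 3288, so 1 <= a <= 33; b must have the parity of D, and c = (b^2 - D)/(4a) must be an integer >= a.
Enumerate a = 1..33, b in [-a, a]:
  a=1: (1, 0, 822)  [1]
  a=2: (2, 0, 411)  [1]
  a=3: (3, 0, 274)  [1]
  a=4..5: none
  a=6: (6, 0, 137)  [1]
  a=7: (7, -4, 118), (7, 4, 118)  [2]
  a=8..10: none
  a=11: (11, -10, 77), (11, 10, 77)  [2]
  a=12: none
  a=13: (13, -12, 66), (13, 12, 66)  [2]
  a=14: (14, -4, 59), (14, 4, 59)  [2]
  a=15..20: none
  a=21: (21, -18, 43), (21, 18, 43)  [2]
  a=22: (22, -12, 39), (22, 12, 39)  [2]
  a=23: (23, -22, 41), (23, 22, 41)  [2]
  a=24..25: none
  a=26: (26, -12, 33), (26, 12, 33)  [2]
  a=27..33: none
Total reduced forms: 1 + 1 + 1 + 1 + 2 + 2 + 2 + 2 + 2 + 2 + 2 + 2 = 20
h = 20

20


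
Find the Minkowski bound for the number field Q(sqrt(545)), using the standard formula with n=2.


d = 545, d mod 4 = 1, so disc(K) = d = 545; |disc(K)| = 545
Real quadratic field, so n = 2, s = r2 = 0, r1 = 2
M = (n!/n^n) * (4/pi)^s * sqrt(|disc(K)|) = (2!/2^2) * (4/pi)^0 * sqrt(545)
= 0.5 * 1.000000 * 23.345235
= 11.6726

11.6726


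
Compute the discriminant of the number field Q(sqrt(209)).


For K = Q(sqrt(d)) with d squarefree: disc(K) = d if d = 1 mod 4, and disc(K) = 4d if d = 2 or 3 mod 4.
Here d = 209, and d mod 4 = 1.
d = 1 mod 4 (O_K = Z[(1+sqrt(d))/2]), so disc(K) = d = 209

209


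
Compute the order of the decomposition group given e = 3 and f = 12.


|D_P| = e * f
= 3 * 12
= 36

36


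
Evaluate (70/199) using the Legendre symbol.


p = 199 is prime, so compute (70/199) with the reciprocity algorithm (Jacobi-symbol steps: pull out 2s via (2/n), flip via reciprocity, reduce):
  pull out 2: (2/199) = +1  (since 199 mod 8 = 7)
  reciprocity: (35/199) -> -(199/35)
  reduce: (24/35)
  pull out 2: (2/35) = -1  (since 35 mod 8 = 3)
  pull out 2: (2/35) = -1  (since 35 mod 8 = 3)
  pull out 2: (2/35) = -1  (since 35 mod 8 = 3)
  reciprocity: (3/35) -> -(35/3)
  reduce: (2/3)
  pull out 2: (2/3) = -1  (since 3 mod 8 = 3)
  (1/3) = 1
Product of signs = 1
(70/199) = 1

1


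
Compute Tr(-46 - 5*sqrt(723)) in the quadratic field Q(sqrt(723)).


Tr(a + b*sqrt(d)) = (a + b*sqrt(d)) + (a - b*sqrt(d)) = 2a
= 2 * (-46)
= -92

-92


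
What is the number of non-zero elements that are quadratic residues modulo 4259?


For prime p, the number of non-zero quadratic residues is (p-1)/2.
= (4259-1)/2
= 2129

2129


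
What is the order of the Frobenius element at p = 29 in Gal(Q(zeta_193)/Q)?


The Frobenius at p in Gal(Q(zeta_n)/Q) = (Z/nZ)* is the class of p, so its order is ord_193(29), the smallest k >= 1 with 29^k = 1 mod 193.
n = 193 = 193, phi(193) = 192; the order divides phi(n).
Divisors of 192: 1, 2, 3, 4, 6, 8, 12, 16, 24, 32, 48, 64, 96, 192
Repeated squaring mod 193: 29^1 = 29, 29^2 = 69, 29^4 = 129, 29^8 = 43, 29^16 = 112, 29^32 = 192, 29^64 = 1, 29^128 = 1
Test divisors in increasing order:
  k=1: 29^1 = 29 mod 193
  k=2: 29^2 = 69 mod 193
  k=3: 29^3 = 69 * 29 = 71 mod 193
  k=4: 29^4 = 129 mod 193
  k=6: 29^6 = 129 * 69 = 23 mod 193
  k=8: 29^8 = 43 mod 193
  k=12: 29^12 = 43 * 129 = 143 mod 193
  k=16: 29^16 = 112 mod 193
  k=24: 29^24 = 112 * 43 = 184 mod 193
  k=32: 29^32 = 192 mod 193
  k=48: 29^48 = 192 * 112 = 81 mod 193
  k=64: 29^64 = 1 mod 193  <- first divisor giving 1
Order = 64

64


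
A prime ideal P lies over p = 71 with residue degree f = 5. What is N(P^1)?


N(P^a) = p^(a*f)
= 71^(1*5)
= 71^5
= 1804229351

1804229351


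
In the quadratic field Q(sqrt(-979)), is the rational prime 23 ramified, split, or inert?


K = Q(sqrt(-979)). Since d mod 4 = 1, disc(K) = -979.
Check p | disc: -979 mod 23 = 10.
p does not divide disc. Compute Legendre symbol (d/p):
10^((23-1)/2) mod 23 = -1
(d/p) = -1, so p is inert: (p) stays prime with e=1, f=2, g=1.
Therefore p is inert.

inert


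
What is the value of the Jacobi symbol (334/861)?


Compute (334/861) via quadratic reciprocity:
  pull out 2: (2/861) = -1  (since 861 mod 8 = 5)
  reciprocity: (167/861) -> +(861/167)
  reduce: (26/167)
  pull out 2: (2/167) = +1  (since 167 mod 8 = 7)
  reciprocity: (13/167) -> +(167/13)
  reduce: (11/13)
  reciprocity: (11/13) -> +(13/11)
  reduce: (2/11)
  pull out 2: (2/11) = -1  (since 11 mod 8 = 3)
  (1/11) = 1
Product of signs = 1

1


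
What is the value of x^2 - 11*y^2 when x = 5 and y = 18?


x^2 - d*y^2
= 5^2 - 11*18^2
= 25 - 3564
= -3539

-3539


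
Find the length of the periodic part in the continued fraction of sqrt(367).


Run the CF algorithm for sqrt(367).
a_0 = floor(sqrt(367)) = 19; set m_0=0, q_0=1.
Recurrence: m' = q*a - m,  q' = (d - m'^2)/q,  a' = floor((a_0 + m')/q').
  step 1: m=19, q=6, a=6
  step 2: m=17, q=13, a=2
  step 3: m=9, q=22, a=1
  step 4: m=13, q=9, a=3
  step 5: m=14, q=19, a=1
  step 6: m=5, q=18, a=1
  step 7: m=13, q=11, a=2
  step 8: m=9, q=26, a=1
  step 9: m=17, q=3, a=12
  step 10: m=19, q=2, a=19
  step 11: m=19, q=3, a=12
  step 12: m=17, q=26, a=1
  step 13: m=9, q=11, a=2
  step 14: m=13, q=18, a=1
  step 15: m=5, q=19, a=1
  step 16: m=14, q=9, a=3
  step 17: m=13, q=22, a=1
  step 18: m=9, q=13, a=2
  step 19: m=17, q=6, a=6
  step 20: m=19, q=1, a=38
a_20 = 2*a_0 = 38, so the period closes here.
sqrt(367) = [19; 6, 2, 1, 3, 1, 1, 2, 1, 12, 19, 12, 1, 2, 1, 1, 3, 1, 2, 6, 38]
Period length = 20

20


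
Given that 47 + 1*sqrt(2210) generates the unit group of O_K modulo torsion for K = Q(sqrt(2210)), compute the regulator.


epsilon = 47 + 1*sqrt(2210)
= 94.0106
R = ln(94.0106)
= 4.5434

4.5434


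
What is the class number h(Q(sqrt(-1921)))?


K = Q(sqrt(-1921)). d mod 4 = 3, so D = disc(K) = 4d = -7684
h(K) equals the number of primitive reduced positive-definite forms (a, b, c) = a*x^2 + b*x*y + c*y^2 with b^2 - 4ac = D,
where reduced means |b| <= a <= c, with b >= 0 whenever |b| = a or a = c, and primitive means gcd(a, b, c) = 1.
Reduced forces 3a^2 <= |D| = 7684, so 1 <= a <= 50; b must have the parity of D, and c = (b^2 - D)/(4a) must be an integer >= a.
Enumerate a = 1..50, b in [-a, a]:
  a=1: (1, 0, 1921)  [1]
  a=2: (2, 2, 961)  [1]
  a=3..4: none
  a=5: (5, -4, 385), (5, 4, 385)  [2]
  a=6: none
  a=7: (7, -4, 275), (7, 4, 275)  [2]
  a=8..9: none
  a=10: (10, -6, 193), (10, 6, 193)  [2]
  a=11: (11, -4, 175), (11, 4, 175)  [2]
  a=12: none
  a=13: (13, -8, 149), (13, 8, 149)  [2]
  a=14: (14, -10, 139), (14, 10, 139)  [2]
  a=15..16: none
  a=17: (17, 0, 113)  [1]
  a=18: none
  a=19: (19, -12, 103), (19, 12, 103)  [2]
  a=20..21: none
  a=22: (22, -18, 91), (22, 18, 91)  [2]
  a=23..24: none
  a=25: (25, -4, 77), (25, 4, 77)  [2]
  a=26: (26, -18, 77), (26, 18, 77)  [2]
  a=27..28: none
  a=29: (29, -28, 73), (29, 28, 73)  [2]
  a=30: none
  a=31: (31, -2, 62), (31, 2, 62)  [2]
  a=32..33: none
  a=34: (34, 34, 65)  [1]
  a=35: (35, -24, 59), (35, -4, 55), (35, 4, 55), (35, 24, 59)  [4]
  a=36: none
  a=37: (37, -30, 58), (37, 30, 58)  [2]
  a=38: (38, -26, 55), (38, 26, 55)  [2]
  a=39..42: none
  a=43: (43, -20, 47), (43, 20, 47)  [2]
  a=44..48: none
  a=49: (49, -46, 50), (49, 46, 50)  [2]
  a=50: none
Total reduced forms: 1 + 1 + 2 + 2 + 2 + 2 + 2 + 2 + 1 + 2 + 2 + 2 + 2 + 2 + 2 + 1 + 4 + 2 + 2 + 2 + 2 = 40
h = 40

40


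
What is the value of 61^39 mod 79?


p = 79 is prime and the exponent is (p-1)/2 = 39, so by Euler's criterion 61^39 = (61/79) = +1 or -1 mod 79.
Compute by square-and-multiply:
  39 = 32 + 4 + 2 + 1 (binary 100111)
  Repeated squaring mod 79: 61^1 = 61, 61^2 = 8, 61^4 = 64, 61^8 = 67, 61^16 = 65, 61^32 = 38
  61^39 = 61^32 * 61^4 * 61^2 * 61^1 = 38 * 64 * 8 * 61 mod 79
    38 * 64 = 2432 = 62 mod 79
    62 * 8 = 496 = 22 mod 79
    22 * 61 = 1342 = 78 mod 79
  61^39 = 78 mod 79
Result 78 = p - 1 = -1 mod 79: 61 is a quadratic non-residue mod 79. As a residue in [0, p-1] the value is 78.
61^39 mod 79 = 78

78


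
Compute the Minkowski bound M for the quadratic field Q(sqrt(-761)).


d = -761, d mod 4 = 3, so disc(K) = 4d = -3044; |disc(K)| = 3044
Imaginary quadratic field, so n = 2, s = r2 = 1, r1 = 0
M = (n!/n^n) * (4/pi)^s * sqrt(|disc(K)|) = (2!/2^2) * (4/pi)^1 * sqrt(3044)
= 0.5 * 1.273240 * 55.172457
= 35.1239

35.1239


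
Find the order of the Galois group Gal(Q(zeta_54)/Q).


|Gal(Q(zeta_54)/Q)| = phi(54)
= 18

18


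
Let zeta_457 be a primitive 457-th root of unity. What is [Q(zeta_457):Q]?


The degree equals Euler's totient phi(457).
457 = 457
phi(457) = 456

456


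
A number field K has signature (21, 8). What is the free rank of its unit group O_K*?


By Dirichlet's unit theorem:
rank = r1 + r2 - 1
= 21 + 8 - 1
= 28

28


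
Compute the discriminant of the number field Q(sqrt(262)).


For K = Q(sqrt(d)) with d squarefree: disc(K) = d if d = 1 mod 4, and disc(K) = 4d if d = 2 or 3 mod 4.
Here d = 262, and d mod 4 = 2.
d = 2 mod 4, not 1 (O_K = Z[sqrt(d)]), so disc(K) = 4d = 4 * (262) = 1048

1048


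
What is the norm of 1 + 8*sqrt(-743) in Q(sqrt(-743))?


N(a + b*sqrt(d)) = a^2 - d*b^2
= (1)^2 - (-743)*(8)^2
= 1 + 47552
= 47553

47553


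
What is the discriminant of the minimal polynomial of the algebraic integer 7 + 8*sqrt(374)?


The element 7 + 8*sqrt(374) has minimal polynomial:
x^2 - 14*x - 23887
Discriminant = (-14)^2 - 4*(-23887)
= 196 + 95548
= 95744

95744


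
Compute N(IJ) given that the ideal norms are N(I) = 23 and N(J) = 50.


N(IJ) = N(I) * N(J)
= 23 * 50
= 1150

1150


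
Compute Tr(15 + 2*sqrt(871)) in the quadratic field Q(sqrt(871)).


Tr(a + b*sqrt(d)) = (a + b*sqrt(d)) + (a - b*sqrt(d)) = 2a
= 2 * (15)
= 30

30


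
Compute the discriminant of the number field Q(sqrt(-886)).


For K = Q(sqrt(d)) with d squarefree: disc(K) = d if d = 1 mod 4, and disc(K) = 4d if d = 2 or 3 mod 4.
Here d = -886, and d mod 4 = 2.
d = 2 mod 4, not 1 (O_K = Z[sqrt(d)]), so disc(K) = 4d = 4 * (-886) = -3544

-3544


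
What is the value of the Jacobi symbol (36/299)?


Compute (36/299) via quadratic reciprocity:
  pull out 2: (2/299) = -1  (since 299 mod 8 = 3)
  pull out 2: (2/299) = -1  (since 299 mod 8 = 3)
  reciprocity: (9/299) -> +(299/9)
  reduce: (2/9)
  pull out 2: (2/9) = +1  (since 9 mod 8 = 1)
  (1/9) = 1
Product of signs = 1

1


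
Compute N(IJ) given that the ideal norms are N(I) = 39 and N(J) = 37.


N(IJ) = N(I) * N(J)
= 39 * 37
= 1443

1443


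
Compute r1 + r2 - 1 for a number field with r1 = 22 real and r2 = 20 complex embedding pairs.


By Dirichlet's unit theorem:
rank = r1 + r2 - 1
= 22 + 20 - 1
= 41

41


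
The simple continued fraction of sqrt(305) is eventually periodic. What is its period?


Run the CF algorithm for sqrt(305).
a_0 = floor(sqrt(305)) = 17; set m_0=0, q_0=1.
Recurrence: m' = q*a - m,  q' = (d - m'^2)/q,  a' = floor((a_0 + m')/q').
  step 1: m=17, q=16, a=2
  step 2: m=15, q=5, a=6
  step 3: m=15, q=16, a=2
  step 4: m=17, q=1, a=34
a_4 = 2*a_0 = 34, so the period closes here.
sqrt(305) = [17; 2, 6, 2, 34]
Period length = 4

4


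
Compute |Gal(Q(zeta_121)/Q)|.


|Gal(Q(zeta_121)/Q)| = phi(121)
= 110

110


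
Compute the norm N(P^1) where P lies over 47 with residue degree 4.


N(P^a) = p^(a*f)
= 47^(1*4)
= 47^4
= 4879681

4879681


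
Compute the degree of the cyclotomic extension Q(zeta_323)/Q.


The degree equals Euler's totient phi(323).
323 = 17 * 19
phi(323) = 288

288


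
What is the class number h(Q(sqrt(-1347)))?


K = Q(sqrt(-1347)). d mod 4 = 1, so D = disc(K) = d = -1347
h(K) equals the number of primitive reduced positive-definite forms (a, b, c) = a*x^2 + b*x*y + c*y^2 with b^2 - 4ac = D,
where reduced means |b| <= a <= c, with b >= 0 whenever |b| = a or a = c, and primitive means gcd(a, b, c) = 1.
Reduced forces 3a^2 <= |D| = 1347, so 1 <= a <= 21; b must have the parity of D, and c = (b^2 - D)/(4a) must be an integer >= a.
Enumerate a = 1..21, b in [-a, a]:
  a=1: (1, 1, 337)  [1]
  a=2: none
  a=3: (3, 3, 113)  [1]
  a=4..6: none
  a=7: (7, -5, 49), (7, 5, 49)  [2]
  a=8..16: none
  a=17: (17, -9, 21), (17, 9, 21)  [2]
  a=18..21: none
Total reduced forms: 1 + 1 + 2 + 2 = 6
h = 6

6


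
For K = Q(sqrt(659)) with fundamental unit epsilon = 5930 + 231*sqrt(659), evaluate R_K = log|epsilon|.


epsilon = 5930 + 231*sqrt(659)
= 11859.9999
R = ln(11859.9999)
= 9.3809

9.3809


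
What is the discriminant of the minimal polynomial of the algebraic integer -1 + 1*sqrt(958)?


The element -1 + 1*sqrt(958) has minimal polynomial:
x^2 + 2*x - 957
Discriminant = (2)^2 - 4*(-957)
= 4 + 3828
= 3832

3832


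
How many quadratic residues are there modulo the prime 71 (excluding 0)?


For prime p, the number of non-zero quadratic residues is (p-1)/2.
= (71-1)/2
= 35

35


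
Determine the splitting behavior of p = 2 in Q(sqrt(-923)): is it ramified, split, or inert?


K = Q(sqrt(-923)). Since d mod 4 = 1, disc(K) = -923.
Check p | disc: -923 mod 2 = 1.
p=2 does not divide disc (d is 1 mod 4). 2 splits iff d = 1 mod 8.
d mod 8 = 5, so (d/2) = -1.
(d/p) = -1, so p is inert: (p) stays prime with e=1, f=2, g=1.
Therefore p is inert.

inert


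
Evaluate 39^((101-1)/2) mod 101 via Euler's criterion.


p = 101 is prime and the exponent is (p-1)/2 = 50, so by Euler's criterion 39^50 = (39/101) = +1 or -1 mod 101.
Compute by square-and-multiply:
  50 = 32 + 16 + 2 (binary 110010)
  Repeated squaring mod 101: 39^1 = 39, 39^2 = 6, 39^4 = 36, 39^8 = 84, 39^16 = 87, 39^32 = 95
  39^50 = 39^32 * 39^16 * 39^2 = 95 * 87 * 6 mod 101
    95 * 87 = 8265 = 84 mod 101
    84 * 6 = 504 = 100 mod 101
  39^50 = 100 mod 101
Result 100 = p - 1 = -1 mod 101: 39 is a quadratic non-residue mod 101. As a residue in [0, p-1] the value is 100.
39^50 mod 101 = 100

100


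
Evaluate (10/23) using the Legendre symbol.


p = 23 is prime, so compute (10/23) with the reciprocity algorithm (Jacobi-symbol steps: pull out 2s via (2/n), flip via reciprocity, reduce):
  pull out 2: (2/23) = +1  (since 23 mod 8 = 7)
  reciprocity: (5/23) -> +(23/5)
  reduce: (3/5)
  reciprocity: (3/5) -> +(5/3)
  reduce: (2/3)
  pull out 2: (2/3) = -1  (since 3 mod 8 = 3)
  (1/3) = 1
Product of signs = -1
(10/23) = -1

-1


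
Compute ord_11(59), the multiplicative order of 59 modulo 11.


We want ord_11(59), the smallest k >= 1 with 59^k = 1 mod 11.
n = 11 = 11, phi(11) = 10; the order divides phi(n).
Divisors of 10: 1, 2, 5, 10
Repeated squaring mod 11: 59^1 = 4, 59^2 = 5, 59^4 = 3, 59^8 = 9
Test divisors in increasing order:
  k=1: 59^1 = 4 mod 11
  k=2: 59^2 = 5 mod 11
  k=5: 59^5 = 3 * 4 = 1 mod 11  <- first divisor giving 1
Order = 5

5


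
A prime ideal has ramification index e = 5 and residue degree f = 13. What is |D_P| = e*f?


|D_P| = e * f
= 5 * 13
= 65

65


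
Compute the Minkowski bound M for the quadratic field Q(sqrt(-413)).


d = -413, d mod 4 = 3, so disc(K) = 4d = -1652; |disc(K)| = 1652
Imaginary quadratic field, so n = 2, s = r2 = 1, r1 = 0
M = (n!/n^n) * (4/pi)^s * sqrt(|disc(K)|) = (2!/2^2) * (4/pi)^1 * sqrt(1652)
= 0.5 * 1.273240 * 40.644803
= 25.8753

25.8753


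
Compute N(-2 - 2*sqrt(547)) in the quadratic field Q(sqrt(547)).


N(a + b*sqrt(d)) = a^2 - d*b^2
= (-2)^2 - (547)*(-2)^2
= 4 - 2188
= -2184

-2184


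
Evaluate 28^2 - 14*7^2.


x^2 - d*y^2
= 28^2 - 14*7^2
= 784 - 686
= 98

98


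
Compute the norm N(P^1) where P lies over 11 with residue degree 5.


N(P^a) = p^(a*f)
= 11^(1*5)
= 11^5
= 161051

161051


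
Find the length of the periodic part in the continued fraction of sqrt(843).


Run the CF algorithm for sqrt(843).
a_0 = floor(sqrt(843)) = 29; set m_0=0, q_0=1.
Recurrence: m' = q*a - m,  q' = (d - m'^2)/q,  a' = floor((a_0 + m')/q').
  step 1: m=29, q=2, a=29
  step 2: m=29, q=1, a=58
a_2 = 2*a_0 = 58, so the period closes here.
sqrt(843) = [29; 29, 58]
Period length = 2

2


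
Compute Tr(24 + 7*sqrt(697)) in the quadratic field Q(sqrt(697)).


Tr(a + b*sqrt(d)) = (a + b*sqrt(d)) + (a - b*sqrt(d)) = 2a
= 2 * (24)
= 48

48


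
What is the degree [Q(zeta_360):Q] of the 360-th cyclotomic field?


The degree equals Euler's totient phi(360).
360 = 2^3 * 3^2 * 5
phi(360) = 96

96


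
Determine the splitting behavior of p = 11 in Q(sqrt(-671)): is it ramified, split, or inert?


K = Q(sqrt(-671)). Since d mod 4 = 1, disc(K) = -671.
Check p | disc: -671 mod 11 = 0.
p divides disc, so p ramifies: (p) = P^2 with e=2, f=1, g=1.
Therefore p is ramified.

ramified


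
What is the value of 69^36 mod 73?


p = 73 is prime and the exponent is (p-1)/2 = 36, so by Euler's criterion 69^36 = (69/73) = +1 or -1 mod 73.
Compute by square-and-multiply:
  36 = 32 + 4 (binary 100100)
  Repeated squaring mod 73: 69^1 = 69, 69^2 = 16, 69^4 = 37, 69^8 = 55, 69^16 = 32, 69^32 = 2
  69^36 = 69^32 * 69^4 = 2 * 37 mod 73
    2 * 37 = 74 = 1 mod 73
  69^36 = 1 mod 73
Result 1: 69 is a quadratic residue mod 73.
69^36 mod 73 = 1

1


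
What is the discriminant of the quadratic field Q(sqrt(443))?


For K = Q(sqrt(d)) with d squarefree: disc(K) = d if d = 1 mod 4, and disc(K) = 4d if d = 2 or 3 mod 4.
Here d = 443, and d mod 4 = 3.
d = 3 mod 4, not 1 (O_K = Z[sqrt(d)]), so disc(K) = 4d = 4 * (443) = 1772

1772


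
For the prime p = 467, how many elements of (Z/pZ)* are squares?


For prime p, the number of non-zero quadratic residues is (p-1)/2.
= (467-1)/2
= 233

233


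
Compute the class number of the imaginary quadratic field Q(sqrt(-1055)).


K = Q(sqrt(-1055)). d mod 4 = 1, so D = disc(K) = d = -1055
h(K) equals the number of primitive reduced positive-definite forms (a, b, c) = a*x^2 + b*x*y + c*y^2 with b^2 - 4ac = D,
where reduced means |b| <= a <= c, with b >= 0 whenever |b| = a or a = c, and primitive means gcd(a, b, c) = 1.
Reduced forces 3a^2 <= |D| = 1055, so 1 <= a <= 18; b must have the parity of D, and c = (b^2 - D)/(4a) must be an integer >= a.
Enumerate a = 1..18, b in [-a, a]:
  a=1: (1, 1, 264)  [1]
  a=2: (2, -1, 132), (2, 1, 132)  [2]
  a=3: (3, -1, 88), (3, 1, 88)  [2]
  a=4: (4, -1, 66), (4, 1, 66)  [2]
  a=5: (5, 5, 54)  [1]
  a=6: (6, -5, 45), (6, -1, 44), (6, 1, 44), (6, 5, 45)  [4]
  a=7: (7, -3, 38), (7, 3, 38)  [2]
  a=8: (8, -1, 33), (8, 1, 33)  [2]
  a=9: (9, -5, 30), (9, 5, 30)  [2]
  a=10: (10, -5, 27), (10, 5, 27)  [2]
  a=11: (11, -1, 24), (11, 1, 24)  [2]
  a=12: (12, -7, 23), (12, -1, 22), (12, 1, 22), (12, 7, 23)  [4]
  a=13: none
  a=14: (14, -11, 21), (14, -3, 19), (14, 3, 19), (14, 11, 21)  [4]
  a=15: (15, -5, 18), (15, 5, 18)  [2]
  a=16: (16, -15, 20), (16, 15, 20)  [2]
  a=17: (17, -13, 18), (17, 13, 18)  [2]
  a=18: none
Total reduced forms: 1 + 2 + 2 + 2 + 1 + 4 + 2 + 2 + 2 + 2 + 2 + 4 + 4 + 2 + 2 + 2 = 36
h = 36

36


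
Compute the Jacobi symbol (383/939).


Compute (383/939) via quadratic reciprocity:
  reciprocity: (383/939) -> -(939/383)
  reduce: (173/383)
  reciprocity: (173/383) -> +(383/173)
  reduce: (37/173)
  reciprocity: (37/173) -> +(173/37)
  reduce: (25/37)
  reciprocity: (25/37) -> +(37/25)
  reduce: (12/25)
  pull out 2: (2/25) = +1  (since 25 mod 8 = 1)
  pull out 2: (2/25) = +1  (since 25 mod 8 = 1)
  reciprocity: (3/25) -> +(25/3)
  reduce: (1/3)
  (1/3) = 1
Product of signs = -1

-1


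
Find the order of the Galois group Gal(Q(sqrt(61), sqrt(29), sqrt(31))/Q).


The 3 square roots of distinct primes are multiplicatively independent over Q,
so [K:Q] = 2^3 and Gal(K/Q) is isomorphic to (Z/2Z)^3.
|Gal| = 2^3 = 8

8


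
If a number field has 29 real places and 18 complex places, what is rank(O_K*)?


By Dirichlet's unit theorem:
rank = r1 + r2 - 1
= 29 + 18 - 1
= 46

46


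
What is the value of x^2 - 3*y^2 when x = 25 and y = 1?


x^2 - d*y^2
= 25^2 - 3*1^2
= 625 - 3
= 622

622


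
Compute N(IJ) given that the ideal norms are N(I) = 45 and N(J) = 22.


N(IJ) = N(I) * N(J)
= 45 * 22
= 990

990


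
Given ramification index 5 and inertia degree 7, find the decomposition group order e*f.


|D_P| = e * f
= 5 * 7
= 35

35


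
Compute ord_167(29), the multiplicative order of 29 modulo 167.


We want ord_167(29), the smallest k >= 1 with 29^k = 1 mod 167.
n = 167 = 167, phi(167) = 166; the order divides phi(n).
Divisors of 166: 1, 2, 83, 166
Repeated squaring mod 167: 29^1 = 29, 29^2 = 6, 29^4 = 36, 29^8 = 127, 29^16 = 97, 29^32 = 57, 29^64 = 76, 29^128 = 98
Test divisors in increasing order:
  k=1: 29^1 = 29 mod 167
  k=2: 29^2 = 6 mod 167
  k=83: 29^83 = 76 * 97 * 6 * 29 = 1 mod 167  <- first divisor giving 1
Order = 83

83


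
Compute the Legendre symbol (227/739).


p = 739 is prime, so compute (227/739) with the reciprocity algorithm (Jacobi-symbol steps: pull out 2s via (2/n), flip via reciprocity, reduce):
  reciprocity: (227/739) -> -(739/227)
  reduce: (58/227)
  pull out 2: (2/227) = -1  (since 227 mod 8 = 3)
  reciprocity: (29/227) -> +(227/29)
  reduce: (24/29)
  pull out 2: (2/29) = -1  (since 29 mod 8 = 5)
  pull out 2: (2/29) = -1  (since 29 mod 8 = 5)
  pull out 2: (2/29) = -1  (since 29 mod 8 = 5)
  reciprocity: (3/29) -> +(29/3)
  reduce: (2/3)
  pull out 2: (2/3) = -1  (since 3 mod 8 = 3)
  (1/3) = 1
Product of signs = 1
(227/739) = 1

1


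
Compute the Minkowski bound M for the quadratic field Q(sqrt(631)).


d = 631, d mod 4 = 3, so disc(K) = 4d = 2524; |disc(K)| = 2524
Real quadratic field, so n = 2, s = r2 = 0, r1 = 2
M = (n!/n^n) * (4/pi)^s * sqrt(|disc(K)|) = (2!/2^2) * (4/pi)^0 * sqrt(2524)
= 0.5 * 1.000000 * 50.239427
= 25.1197

25.1197


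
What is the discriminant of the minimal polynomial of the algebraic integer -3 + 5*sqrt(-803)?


The element -3 + 5*sqrt(-803) has minimal polynomial:
x^2 + 6*x + 20084
Discriminant = (6)^2 - 4*(20084)
= 36 - 80336
= -80300

-80300


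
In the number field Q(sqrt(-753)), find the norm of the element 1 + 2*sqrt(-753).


N(a + b*sqrt(d)) = a^2 - d*b^2
= (1)^2 - (-753)*(2)^2
= 1 + 3012
= 3013

3013


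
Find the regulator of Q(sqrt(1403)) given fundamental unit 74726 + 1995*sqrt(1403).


epsilon = 74726 + 1995*sqrt(1403)
= 149452.0000
R = ln(149452.0000)
= 11.9147

11.9147


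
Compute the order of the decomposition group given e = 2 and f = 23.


|D_P| = e * f
= 2 * 23
= 46

46


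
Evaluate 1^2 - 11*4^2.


x^2 - d*y^2
= 1^2 - 11*4^2
= 1 - 176
= -175

-175


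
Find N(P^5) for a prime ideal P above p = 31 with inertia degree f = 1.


N(P^a) = p^(a*f)
= 31^(5*1)
= 31^5
= 28629151

28629151


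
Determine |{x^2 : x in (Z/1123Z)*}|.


For prime p, the number of non-zero quadratic residues is (p-1)/2.
= (1123-1)/2
= 561

561


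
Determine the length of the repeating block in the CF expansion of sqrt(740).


Run the CF algorithm for sqrt(740).
a_0 = floor(sqrt(740)) = 27; set m_0=0, q_0=1.
Recurrence: m' = q*a - m,  q' = (d - m'^2)/q,  a' = floor((a_0 + m')/q').
  step 1: m=27, q=11, a=4
  step 2: m=17, q=41, a=1
  step 3: m=24, q=4, a=12
  step 4: m=24, q=41, a=1
  step 5: m=17, q=11, a=4
  step 6: m=27, q=1, a=54
a_6 = 2*a_0 = 54, so the period closes here.
sqrt(740) = [27; 4, 1, 12, 1, 4, 54]
Period length = 6

6


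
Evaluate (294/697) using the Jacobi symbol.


Compute (294/697) via quadratic reciprocity:
  pull out 2: (2/697) = +1  (since 697 mod 8 = 1)
  reciprocity: (147/697) -> +(697/147)
  reduce: (109/147)
  reciprocity: (109/147) -> +(147/109)
  reduce: (38/109)
  pull out 2: (2/109) = -1  (since 109 mod 8 = 5)
  reciprocity: (19/109) -> +(109/19)
  reduce: (14/19)
  pull out 2: (2/19) = -1  (since 19 mod 8 = 3)
  reciprocity: (7/19) -> -(19/7)
  reduce: (5/7)
  reciprocity: (5/7) -> +(7/5)
  reduce: (2/5)
  pull out 2: (2/5) = -1  (since 5 mod 8 = 5)
  (1/5) = 1
Product of signs = 1

1


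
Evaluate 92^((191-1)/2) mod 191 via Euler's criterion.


p = 191 is prime and the exponent is (p-1)/2 = 95, so by Euler's criterion 92^95 = (92/191) = +1 or -1 mod 191.
Compute by square-and-multiply:
  95 = 64 + 16 + 8 + 4 + 2 + 1 (binary 1011111)
  Repeated squaring mod 191: 92^1 = 92, 92^2 = 60, 92^4 = 162, 92^8 = 77, 92^16 = 8, 92^32 = 64, 92^64 = 85
  92^95 = 92^64 * 92^16 * 92^8 * 92^4 * 92^2 * 92^1 = 85 * 8 * 77 * 162 * 60 * 92 mod 191
    85 * 8 = 680 = 107 mod 191
    107 * 77 = 8239 = 26 mod 191
    26 * 162 = 4212 = 10 mod 191
    10 * 60 = 600 = 27 mod 191
    27 * 92 = 2484 = 1 mod 191
  92^95 = 1 mod 191
Result 1: 92 is a quadratic residue mod 191.
92^95 mod 191 = 1

1


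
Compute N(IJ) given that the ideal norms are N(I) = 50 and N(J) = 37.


N(IJ) = N(I) * N(J)
= 50 * 37
= 1850

1850


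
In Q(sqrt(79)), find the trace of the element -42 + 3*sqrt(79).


Tr(a + b*sqrt(d)) = (a + b*sqrt(d)) + (a - b*sqrt(d)) = 2a
= 2 * (-42)
= -84

-84


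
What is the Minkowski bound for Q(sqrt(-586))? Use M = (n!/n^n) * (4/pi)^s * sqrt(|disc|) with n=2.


d = -586, d mod 4 = 2, so disc(K) = 4d = -2344; |disc(K)| = 2344
Imaginary quadratic field, so n = 2, s = r2 = 1, r1 = 0
M = (n!/n^n) * (4/pi)^s * sqrt(|disc(K)|) = (2!/2^2) * (4/pi)^1 * sqrt(2344)
= 0.5 * 1.273240 * 48.414874
= 30.8219

30.8219


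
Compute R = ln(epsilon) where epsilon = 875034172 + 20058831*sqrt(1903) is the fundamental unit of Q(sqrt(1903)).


epsilon = 875034172 + 20058831*sqrt(1903)
= 1.7501e+09
R = ln(1.7501e+09)
= 21.2829

21.2829


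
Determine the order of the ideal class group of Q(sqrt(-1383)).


K = Q(sqrt(-1383)). d mod 4 = 1, so D = disc(K) = d = -1383
h(K) equals the number of primitive reduced positive-definite forms (a, b, c) = a*x^2 + b*x*y + c*y^2 with b^2 - 4ac = D,
where reduced means |b| <= a <= c, with b >= 0 whenever |b| = a or a = c, and primitive means gcd(a, b, c) = 1.
Reduced forces 3a^2 <= |D| = 1383, so 1 <= a <= 21; b must have the parity of D, and c = (b^2 - D)/(4a) must be an integer >= a.
Enumerate a = 1..21, b in [-a, a]:
  a=1: (1, 1, 346)  [1]
  a=2: (2, -1, 173), (2, 1, 173)  [2]
  a=3: (3, 3, 116)  [1]
  a=4: (4, -3, 87), (4, 3, 87)  [2]
  a=5: none
  a=6: (6, -3, 58), (6, 3, 58)  [2]
  a=7: none
  a=8: (8, -5, 44), (8, 5, 44)  [2]
  a=9..10: none
  a=11: (11, -5, 32), (11, 5, 32)  [2]
  a=12: (12, -3, 29), (12, 3, 29)  [2]
  a=13..15: none
  a=16: (16, -5, 22), (16, 5, 22)  [2]
  a=17..18: none
  a=19: (19, -17, 22), (19, 17, 22)  [2]
  a=20..21: none
Total reduced forms: 1 + 2 + 1 + 2 + 2 + 2 + 2 + 2 + 2 + 2 = 18
h = 18

18


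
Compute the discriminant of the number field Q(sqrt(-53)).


For K = Q(sqrt(d)) with d squarefree: disc(K) = d if d = 1 mod 4, and disc(K) = 4d if d = 2 or 3 mod 4.
Here d = -53, and d mod 4 = 3.
d = 3 mod 4, not 1 (O_K = Z[sqrt(d)]), so disc(K) = 4d = 4 * (-53) = -212

-212


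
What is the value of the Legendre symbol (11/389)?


p = 389 is prime, so compute (11/389) with the reciprocity algorithm (Jacobi-symbol steps: pull out 2s via (2/n), flip via reciprocity, reduce):
  reciprocity: (11/389) -> +(389/11)
  reduce: (4/11)
  pull out 2: (2/11) = -1  (since 11 mod 8 = 3)
  pull out 2: (2/11) = -1  (since 11 mod 8 = 3)
  (1/11) = 1
Product of signs = 1
(11/389) = 1

1


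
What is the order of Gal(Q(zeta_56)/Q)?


|Gal(Q(zeta_56)/Q)| = phi(56)
= 24

24


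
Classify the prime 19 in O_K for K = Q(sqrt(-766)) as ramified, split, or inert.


K = Q(sqrt(-766)). Since d mod 4 = 2, disc(K) = -3064.
Check p | disc: -3064 mod 19 = 14.
p does not divide disc. Compute Legendre symbol (d/p):
13^((19-1)/2) mod 19 = -1
(d/p) = -1, so p is inert: (p) stays prime with e=1, f=2, g=1.
Therefore p is inert.

inert


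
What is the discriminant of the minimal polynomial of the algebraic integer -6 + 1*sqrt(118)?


The element -6 + 1*sqrt(118) has minimal polynomial:
x^2 + 12*x - 82
Discriminant = (12)^2 - 4*(-82)
= 144 + 328
= 472

472


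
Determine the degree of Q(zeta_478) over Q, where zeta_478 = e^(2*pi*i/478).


The degree equals Euler's totient phi(478).
478 = 2 * 239
phi(478) = 238

238


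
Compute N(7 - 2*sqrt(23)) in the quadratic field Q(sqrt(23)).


N(a + b*sqrt(d)) = a^2 - d*b^2
= (7)^2 - (23)*(-2)^2
= 49 - 92
= -43

-43


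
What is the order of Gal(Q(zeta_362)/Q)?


|Gal(Q(zeta_362)/Q)| = phi(362)
= 180

180


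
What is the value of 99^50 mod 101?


p = 101 is prime and the exponent is (p-1)/2 = 50, so by Euler's criterion 99^50 = (99/101) = +1 or -1 mod 101.
Compute by square-and-multiply:
  50 = 32 + 16 + 2 (binary 110010)
  Repeated squaring mod 101: 99^1 = 99, 99^2 = 4, 99^4 = 16, 99^8 = 54, 99^16 = 88, 99^32 = 68
  99^50 = 99^32 * 99^16 * 99^2 = 68 * 88 * 4 mod 101
    68 * 88 = 5984 = 25 mod 101
    25 * 4 = 100 = 100 mod 101
  99^50 = 100 mod 101
Result 100 = p - 1 = -1 mod 101: 99 is a quadratic non-residue mod 101. As a residue in [0, p-1] the value is 100.
99^50 mod 101 = 100

100


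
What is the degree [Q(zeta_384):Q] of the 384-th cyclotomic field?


The degree equals Euler's totient phi(384).
384 = 2^7 * 3
phi(384) = 128

128
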